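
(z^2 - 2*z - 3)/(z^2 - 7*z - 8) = (z - 3)/(z - 8)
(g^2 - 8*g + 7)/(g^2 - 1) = (g - 7)/(g + 1)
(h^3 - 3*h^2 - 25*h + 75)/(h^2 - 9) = (h^2 - 25)/(h + 3)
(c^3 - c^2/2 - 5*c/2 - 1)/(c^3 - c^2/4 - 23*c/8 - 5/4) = 4*(c + 1)/(4*c + 5)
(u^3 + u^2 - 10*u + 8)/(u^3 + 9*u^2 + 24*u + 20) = (u^3 + u^2 - 10*u + 8)/(u^3 + 9*u^2 + 24*u + 20)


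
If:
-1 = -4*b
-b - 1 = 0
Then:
No Solution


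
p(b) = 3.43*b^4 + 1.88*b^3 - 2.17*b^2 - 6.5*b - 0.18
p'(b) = 13.72*b^3 + 5.64*b^2 - 4.34*b - 6.5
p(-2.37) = 86.22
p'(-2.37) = -147.18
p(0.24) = -1.83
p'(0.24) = -7.03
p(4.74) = 1851.91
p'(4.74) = 1560.78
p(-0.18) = 0.91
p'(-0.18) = -5.62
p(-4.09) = 821.29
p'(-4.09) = -833.10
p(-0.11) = 0.51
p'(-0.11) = -5.97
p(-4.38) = 1091.07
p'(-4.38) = -1032.15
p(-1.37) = 11.90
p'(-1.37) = -25.25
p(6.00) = 4734.06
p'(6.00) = 3134.02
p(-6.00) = 3999.90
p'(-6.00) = -2740.94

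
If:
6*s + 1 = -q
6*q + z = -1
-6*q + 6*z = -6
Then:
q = 0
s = -1/6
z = -1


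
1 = 1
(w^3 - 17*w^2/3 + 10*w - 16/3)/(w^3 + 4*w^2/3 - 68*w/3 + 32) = (w - 1)/(w + 6)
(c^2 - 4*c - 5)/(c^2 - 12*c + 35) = (c + 1)/(c - 7)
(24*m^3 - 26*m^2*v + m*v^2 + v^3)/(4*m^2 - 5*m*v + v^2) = 6*m + v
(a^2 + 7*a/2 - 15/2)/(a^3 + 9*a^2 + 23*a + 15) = (a - 3/2)/(a^2 + 4*a + 3)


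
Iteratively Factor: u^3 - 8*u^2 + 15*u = (u - 5)*(u^2 - 3*u) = (u - 5)*(u - 3)*(u)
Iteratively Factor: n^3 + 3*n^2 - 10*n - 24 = (n + 4)*(n^2 - n - 6) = (n - 3)*(n + 4)*(n + 2)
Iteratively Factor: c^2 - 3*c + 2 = (c - 1)*(c - 2)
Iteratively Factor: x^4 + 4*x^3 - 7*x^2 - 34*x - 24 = (x - 3)*(x^3 + 7*x^2 + 14*x + 8) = (x - 3)*(x + 2)*(x^2 + 5*x + 4) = (x - 3)*(x + 2)*(x + 4)*(x + 1)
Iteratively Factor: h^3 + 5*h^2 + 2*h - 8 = (h + 4)*(h^2 + h - 2) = (h - 1)*(h + 4)*(h + 2)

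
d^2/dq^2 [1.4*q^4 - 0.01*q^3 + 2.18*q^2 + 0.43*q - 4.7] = 16.8*q^2 - 0.06*q + 4.36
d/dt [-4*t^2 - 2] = -8*t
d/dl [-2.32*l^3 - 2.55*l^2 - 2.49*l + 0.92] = -6.96*l^2 - 5.1*l - 2.49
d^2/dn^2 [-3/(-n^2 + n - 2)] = 6*(-n^2 + n + (2*n - 1)^2 - 2)/(n^2 - n + 2)^3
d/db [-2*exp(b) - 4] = -2*exp(b)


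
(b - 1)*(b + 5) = b^2 + 4*b - 5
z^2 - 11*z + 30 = (z - 6)*(z - 5)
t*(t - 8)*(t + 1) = t^3 - 7*t^2 - 8*t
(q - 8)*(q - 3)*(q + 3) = q^3 - 8*q^2 - 9*q + 72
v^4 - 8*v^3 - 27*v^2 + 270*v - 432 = (v - 8)*(v - 3)^2*(v + 6)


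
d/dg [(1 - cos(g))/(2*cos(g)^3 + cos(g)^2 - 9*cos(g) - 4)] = (-47*sin(g) + 5*sin(3*g) - 2*sin(4*g))/(-15*cos(g) + cos(2*g) + cos(3*g) - 7)^2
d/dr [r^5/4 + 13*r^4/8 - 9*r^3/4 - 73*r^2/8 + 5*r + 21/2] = 5*r^4/4 + 13*r^3/2 - 27*r^2/4 - 73*r/4 + 5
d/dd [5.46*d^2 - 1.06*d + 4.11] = 10.92*d - 1.06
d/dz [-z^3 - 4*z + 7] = -3*z^2 - 4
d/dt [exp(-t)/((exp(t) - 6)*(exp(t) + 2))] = (-3*exp(2*t) + 8*exp(t) + 12)*exp(-t)/(exp(4*t) - 8*exp(3*t) - 8*exp(2*t) + 96*exp(t) + 144)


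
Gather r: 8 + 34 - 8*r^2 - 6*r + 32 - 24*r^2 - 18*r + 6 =-32*r^2 - 24*r + 80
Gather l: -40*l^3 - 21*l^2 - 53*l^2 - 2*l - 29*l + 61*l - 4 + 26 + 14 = -40*l^3 - 74*l^2 + 30*l + 36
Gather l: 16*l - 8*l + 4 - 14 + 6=8*l - 4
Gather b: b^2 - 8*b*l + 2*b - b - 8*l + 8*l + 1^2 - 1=b^2 + b*(1 - 8*l)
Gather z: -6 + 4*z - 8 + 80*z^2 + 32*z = 80*z^2 + 36*z - 14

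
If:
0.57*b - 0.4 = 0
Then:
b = 0.70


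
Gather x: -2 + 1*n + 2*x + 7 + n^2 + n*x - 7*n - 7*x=n^2 - 6*n + x*(n - 5) + 5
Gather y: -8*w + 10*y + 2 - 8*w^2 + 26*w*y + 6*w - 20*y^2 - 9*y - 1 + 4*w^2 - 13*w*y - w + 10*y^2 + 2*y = -4*w^2 - 3*w - 10*y^2 + y*(13*w + 3) + 1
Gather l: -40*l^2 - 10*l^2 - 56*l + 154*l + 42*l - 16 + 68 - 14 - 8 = -50*l^2 + 140*l + 30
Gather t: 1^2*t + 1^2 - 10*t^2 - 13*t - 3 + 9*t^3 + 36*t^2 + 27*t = 9*t^3 + 26*t^2 + 15*t - 2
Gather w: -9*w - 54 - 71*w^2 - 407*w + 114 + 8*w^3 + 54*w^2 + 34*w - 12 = 8*w^3 - 17*w^2 - 382*w + 48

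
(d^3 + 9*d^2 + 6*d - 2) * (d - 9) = d^4 - 75*d^2 - 56*d + 18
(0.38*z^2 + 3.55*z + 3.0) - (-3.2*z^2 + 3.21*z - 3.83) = 3.58*z^2 + 0.34*z + 6.83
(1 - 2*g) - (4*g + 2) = -6*g - 1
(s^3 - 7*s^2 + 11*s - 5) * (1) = s^3 - 7*s^2 + 11*s - 5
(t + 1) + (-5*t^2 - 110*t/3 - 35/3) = -5*t^2 - 107*t/3 - 32/3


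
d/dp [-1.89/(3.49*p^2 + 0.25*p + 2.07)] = (13.1922*p + 0.4725)/(3.49*p^2 + 0.25*p + 2.07)^2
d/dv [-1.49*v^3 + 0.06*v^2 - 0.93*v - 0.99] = -4.47*v^2 + 0.12*v - 0.93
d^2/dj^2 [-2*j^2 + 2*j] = -4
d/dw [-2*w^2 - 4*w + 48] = -4*w - 4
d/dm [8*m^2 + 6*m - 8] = 16*m + 6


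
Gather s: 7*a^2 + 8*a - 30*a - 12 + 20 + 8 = 7*a^2 - 22*a + 16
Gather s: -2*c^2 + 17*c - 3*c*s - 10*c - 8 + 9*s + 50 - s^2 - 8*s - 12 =-2*c^2 + 7*c - s^2 + s*(1 - 3*c) + 30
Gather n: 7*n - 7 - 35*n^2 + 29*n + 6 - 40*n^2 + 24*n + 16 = -75*n^2 + 60*n + 15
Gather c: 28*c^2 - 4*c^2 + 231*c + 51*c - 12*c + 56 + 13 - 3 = 24*c^2 + 270*c + 66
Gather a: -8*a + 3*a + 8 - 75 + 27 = -5*a - 40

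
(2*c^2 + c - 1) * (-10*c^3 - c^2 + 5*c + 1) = -20*c^5 - 12*c^4 + 19*c^3 + 8*c^2 - 4*c - 1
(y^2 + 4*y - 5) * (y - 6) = y^3 - 2*y^2 - 29*y + 30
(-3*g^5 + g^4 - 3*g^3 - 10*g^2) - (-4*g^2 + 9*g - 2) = -3*g^5 + g^4 - 3*g^3 - 6*g^2 - 9*g + 2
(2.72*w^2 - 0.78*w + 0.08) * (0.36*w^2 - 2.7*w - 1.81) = 0.9792*w^4 - 7.6248*w^3 - 2.7884*w^2 + 1.1958*w - 0.1448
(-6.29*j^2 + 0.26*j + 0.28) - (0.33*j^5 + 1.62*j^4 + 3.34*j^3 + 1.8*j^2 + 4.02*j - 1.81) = -0.33*j^5 - 1.62*j^4 - 3.34*j^3 - 8.09*j^2 - 3.76*j + 2.09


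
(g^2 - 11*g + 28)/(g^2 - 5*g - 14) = (g - 4)/(g + 2)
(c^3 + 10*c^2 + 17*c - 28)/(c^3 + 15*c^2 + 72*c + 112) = (c - 1)/(c + 4)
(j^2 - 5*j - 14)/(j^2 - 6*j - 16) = (j - 7)/(j - 8)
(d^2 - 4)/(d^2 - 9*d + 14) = (d + 2)/(d - 7)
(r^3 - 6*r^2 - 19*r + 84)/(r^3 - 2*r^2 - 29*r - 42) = (r^2 + r - 12)/(r^2 + 5*r + 6)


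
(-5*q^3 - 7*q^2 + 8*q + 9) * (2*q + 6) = -10*q^4 - 44*q^3 - 26*q^2 + 66*q + 54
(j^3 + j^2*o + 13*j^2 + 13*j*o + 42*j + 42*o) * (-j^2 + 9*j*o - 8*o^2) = -j^5 + 8*j^4*o - 13*j^4 + j^3*o^2 + 104*j^3*o - 42*j^3 - 8*j^2*o^3 + 13*j^2*o^2 + 336*j^2*o - 104*j*o^3 + 42*j*o^2 - 336*o^3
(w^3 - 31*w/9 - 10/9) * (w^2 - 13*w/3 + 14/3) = w^5 - 13*w^4/3 + 11*w^3/9 + 373*w^2/27 - 304*w/27 - 140/27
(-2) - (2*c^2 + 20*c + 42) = -2*c^2 - 20*c - 44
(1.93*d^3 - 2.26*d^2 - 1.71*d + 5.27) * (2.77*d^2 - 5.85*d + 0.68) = 5.3461*d^5 - 17.5507*d^4 + 9.7967*d^3 + 23.0646*d^2 - 31.9923*d + 3.5836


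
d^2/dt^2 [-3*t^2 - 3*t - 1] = -6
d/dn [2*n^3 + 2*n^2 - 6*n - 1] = 6*n^2 + 4*n - 6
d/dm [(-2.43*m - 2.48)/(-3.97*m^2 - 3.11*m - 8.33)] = (-9.6471*m^2 - 19.6912*m + 12.5291)/(15.7609*m^4 + 24.6934*m^3 + 75.8123*m^2 + 51.8126*m + 69.3889)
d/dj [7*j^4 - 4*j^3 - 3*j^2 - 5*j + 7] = 28*j^3 - 12*j^2 - 6*j - 5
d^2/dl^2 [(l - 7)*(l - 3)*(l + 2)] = 6*l - 16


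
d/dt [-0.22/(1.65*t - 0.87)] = 0.363/(1.65*t - 0.87)^2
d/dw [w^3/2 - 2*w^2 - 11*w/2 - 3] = 3*w^2/2 - 4*w - 11/2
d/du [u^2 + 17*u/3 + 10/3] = 2*u + 17/3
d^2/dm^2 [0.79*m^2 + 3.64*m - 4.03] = 1.58000000000000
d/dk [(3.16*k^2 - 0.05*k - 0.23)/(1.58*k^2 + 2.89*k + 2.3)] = (9.2114*k^2 + 15.2628*k + 0.5497)/(2.4964*k^4 + 9.1324*k^3 + 15.6201*k^2 + 13.294*k + 5.29)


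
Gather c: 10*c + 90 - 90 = 10*c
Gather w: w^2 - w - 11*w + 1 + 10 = w^2 - 12*w + 11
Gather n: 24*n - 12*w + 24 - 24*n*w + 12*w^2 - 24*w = n*(24 - 24*w) + 12*w^2 - 36*w + 24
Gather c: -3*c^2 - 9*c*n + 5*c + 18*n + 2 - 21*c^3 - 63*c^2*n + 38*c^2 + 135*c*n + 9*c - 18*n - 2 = -21*c^3 + c^2*(35 - 63*n) + c*(126*n + 14)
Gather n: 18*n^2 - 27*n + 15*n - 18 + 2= 18*n^2 - 12*n - 16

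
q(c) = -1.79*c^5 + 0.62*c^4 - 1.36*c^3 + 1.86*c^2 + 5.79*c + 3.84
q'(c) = -8.95*c^4 + 2.48*c^3 - 4.08*c^2 + 3.72*c + 5.79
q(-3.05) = 568.17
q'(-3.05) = -888.38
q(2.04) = -40.66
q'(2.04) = -137.55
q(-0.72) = 1.66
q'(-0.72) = -2.33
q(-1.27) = 9.80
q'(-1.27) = -33.88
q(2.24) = -74.48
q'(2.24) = -203.80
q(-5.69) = 11607.69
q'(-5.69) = -9985.83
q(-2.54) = 238.47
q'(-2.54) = -443.15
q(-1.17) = 6.88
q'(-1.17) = -24.89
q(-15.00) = 1395594.24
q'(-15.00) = -462431.76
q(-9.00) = 110859.36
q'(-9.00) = -60887.04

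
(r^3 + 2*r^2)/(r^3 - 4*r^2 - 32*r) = r*(r + 2)/(r^2 - 4*r - 32)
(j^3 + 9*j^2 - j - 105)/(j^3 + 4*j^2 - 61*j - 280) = (j - 3)/(j - 8)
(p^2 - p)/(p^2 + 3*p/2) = 2*(p - 1)/(2*p + 3)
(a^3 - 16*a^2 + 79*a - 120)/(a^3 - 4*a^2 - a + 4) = (a^3 - 16*a^2 + 79*a - 120)/(a^3 - 4*a^2 - a + 4)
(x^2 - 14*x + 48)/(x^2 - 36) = (x - 8)/(x + 6)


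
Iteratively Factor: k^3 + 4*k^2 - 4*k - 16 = (k - 2)*(k^2 + 6*k + 8) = (k - 2)*(k + 2)*(k + 4)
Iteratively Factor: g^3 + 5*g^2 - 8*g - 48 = (g + 4)*(g^2 + g - 12) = (g + 4)^2*(g - 3)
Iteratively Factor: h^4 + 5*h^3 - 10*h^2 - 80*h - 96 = (h + 2)*(h^3 + 3*h^2 - 16*h - 48) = (h + 2)*(h + 4)*(h^2 - h - 12) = (h - 4)*(h + 2)*(h + 4)*(h + 3)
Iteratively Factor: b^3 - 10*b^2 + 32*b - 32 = (b - 2)*(b^2 - 8*b + 16) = (b - 4)*(b - 2)*(b - 4)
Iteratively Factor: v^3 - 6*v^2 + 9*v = (v)*(v^2 - 6*v + 9) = v*(v - 3)*(v - 3)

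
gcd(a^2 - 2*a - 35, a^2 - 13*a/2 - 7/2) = a - 7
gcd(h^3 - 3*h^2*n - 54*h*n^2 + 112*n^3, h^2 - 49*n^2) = h + 7*n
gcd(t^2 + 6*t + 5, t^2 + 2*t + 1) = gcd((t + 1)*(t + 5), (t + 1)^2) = t + 1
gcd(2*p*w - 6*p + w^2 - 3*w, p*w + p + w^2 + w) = 1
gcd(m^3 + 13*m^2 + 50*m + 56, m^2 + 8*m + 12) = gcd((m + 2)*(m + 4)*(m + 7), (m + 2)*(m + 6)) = m + 2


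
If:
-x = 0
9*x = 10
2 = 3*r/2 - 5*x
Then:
No Solution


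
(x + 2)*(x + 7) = x^2 + 9*x + 14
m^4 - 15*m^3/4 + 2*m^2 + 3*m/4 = m*(m - 3)*(m - 1)*(m + 1/4)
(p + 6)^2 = p^2 + 12*p + 36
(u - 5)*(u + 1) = u^2 - 4*u - 5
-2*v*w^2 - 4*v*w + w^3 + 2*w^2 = w*(-2*v + w)*(w + 2)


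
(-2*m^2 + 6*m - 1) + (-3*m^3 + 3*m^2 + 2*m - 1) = -3*m^3 + m^2 + 8*m - 2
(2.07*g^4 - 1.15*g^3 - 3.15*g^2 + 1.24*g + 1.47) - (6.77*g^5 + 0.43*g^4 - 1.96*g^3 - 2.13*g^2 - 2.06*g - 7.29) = -6.77*g^5 + 1.64*g^4 + 0.81*g^3 - 1.02*g^2 + 3.3*g + 8.76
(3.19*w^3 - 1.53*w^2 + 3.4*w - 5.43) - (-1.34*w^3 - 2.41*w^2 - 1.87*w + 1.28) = 4.53*w^3 + 0.88*w^2 + 5.27*w - 6.71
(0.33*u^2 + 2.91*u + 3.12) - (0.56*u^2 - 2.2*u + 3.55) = -0.23*u^2 + 5.11*u - 0.43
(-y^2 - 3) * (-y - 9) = y^3 + 9*y^2 + 3*y + 27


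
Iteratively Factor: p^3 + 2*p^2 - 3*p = (p + 3)*(p^2 - p) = p*(p + 3)*(p - 1)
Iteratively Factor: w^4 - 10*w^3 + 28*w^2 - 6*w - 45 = (w + 1)*(w^3 - 11*w^2 + 39*w - 45) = (w - 3)*(w + 1)*(w^2 - 8*w + 15) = (w - 3)^2*(w + 1)*(w - 5)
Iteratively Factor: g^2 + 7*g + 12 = (g + 4)*(g + 3)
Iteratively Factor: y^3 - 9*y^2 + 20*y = (y - 5)*(y^2 - 4*y) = (y - 5)*(y - 4)*(y)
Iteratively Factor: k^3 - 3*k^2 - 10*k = (k - 5)*(k^2 + 2*k) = (k - 5)*(k + 2)*(k)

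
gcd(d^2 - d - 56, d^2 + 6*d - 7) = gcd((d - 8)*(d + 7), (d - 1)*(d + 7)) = d + 7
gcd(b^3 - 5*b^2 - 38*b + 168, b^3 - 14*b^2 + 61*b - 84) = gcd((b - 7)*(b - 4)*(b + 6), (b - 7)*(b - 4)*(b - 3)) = b^2 - 11*b + 28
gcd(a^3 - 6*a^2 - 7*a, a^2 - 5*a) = a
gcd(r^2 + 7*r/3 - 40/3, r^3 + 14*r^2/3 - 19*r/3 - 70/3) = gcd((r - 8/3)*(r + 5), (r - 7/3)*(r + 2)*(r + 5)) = r + 5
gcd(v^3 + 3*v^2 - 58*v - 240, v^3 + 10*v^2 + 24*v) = v + 6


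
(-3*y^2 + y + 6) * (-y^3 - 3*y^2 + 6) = 3*y^5 + 8*y^4 - 9*y^3 - 36*y^2 + 6*y + 36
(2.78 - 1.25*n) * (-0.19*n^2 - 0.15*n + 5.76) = 0.2375*n^3 - 0.3407*n^2 - 7.617*n + 16.0128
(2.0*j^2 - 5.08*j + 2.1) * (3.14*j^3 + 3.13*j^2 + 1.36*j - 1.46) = 6.28*j^5 - 9.6912*j^4 - 6.5864*j^3 - 3.2558*j^2 + 10.2728*j - 3.066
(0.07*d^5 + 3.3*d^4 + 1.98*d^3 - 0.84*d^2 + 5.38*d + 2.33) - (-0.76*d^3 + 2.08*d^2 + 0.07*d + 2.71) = 0.07*d^5 + 3.3*d^4 + 2.74*d^3 - 2.92*d^2 + 5.31*d - 0.38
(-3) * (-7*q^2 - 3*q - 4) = 21*q^2 + 9*q + 12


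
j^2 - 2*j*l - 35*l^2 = (j - 7*l)*(j + 5*l)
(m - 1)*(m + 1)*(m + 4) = m^3 + 4*m^2 - m - 4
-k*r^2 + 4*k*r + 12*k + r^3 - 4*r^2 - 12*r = (-k + r)*(r - 6)*(r + 2)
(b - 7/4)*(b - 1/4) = b^2 - 2*b + 7/16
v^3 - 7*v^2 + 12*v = v*(v - 4)*(v - 3)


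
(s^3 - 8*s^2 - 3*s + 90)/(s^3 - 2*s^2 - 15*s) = (s - 6)/s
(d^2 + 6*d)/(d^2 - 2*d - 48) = d/(d - 8)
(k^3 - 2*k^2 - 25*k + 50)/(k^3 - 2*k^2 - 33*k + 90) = (k^2 + 3*k - 10)/(k^2 + 3*k - 18)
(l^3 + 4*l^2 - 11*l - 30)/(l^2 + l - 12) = (l^2 + 7*l + 10)/(l + 4)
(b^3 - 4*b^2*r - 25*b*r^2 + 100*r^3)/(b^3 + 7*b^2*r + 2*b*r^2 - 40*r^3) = (-b^2 + 9*b*r - 20*r^2)/(-b^2 - 2*b*r + 8*r^2)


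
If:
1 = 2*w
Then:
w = 1/2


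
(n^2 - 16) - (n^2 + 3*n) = -3*n - 16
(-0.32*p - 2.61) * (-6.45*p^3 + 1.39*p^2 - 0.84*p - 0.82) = 2.064*p^4 + 16.3897*p^3 - 3.3591*p^2 + 2.4548*p + 2.1402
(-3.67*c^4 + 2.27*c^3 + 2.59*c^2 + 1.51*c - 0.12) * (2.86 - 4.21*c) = 15.4507*c^5 - 20.0529*c^4 - 4.4117*c^3 + 1.0503*c^2 + 4.8238*c - 0.3432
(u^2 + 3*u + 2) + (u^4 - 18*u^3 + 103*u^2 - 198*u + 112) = u^4 - 18*u^3 + 104*u^2 - 195*u + 114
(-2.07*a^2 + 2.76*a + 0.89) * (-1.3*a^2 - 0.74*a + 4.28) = 2.691*a^4 - 2.0562*a^3 - 12.059*a^2 + 11.1542*a + 3.8092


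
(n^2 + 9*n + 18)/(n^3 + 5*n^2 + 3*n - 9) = (n + 6)/(n^2 + 2*n - 3)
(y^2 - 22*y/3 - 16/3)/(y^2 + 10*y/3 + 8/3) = (3*y^2 - 22*y - 16)/(3*y^2 + 10*y + 8)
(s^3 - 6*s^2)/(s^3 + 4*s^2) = (s - 6)/(s + 4)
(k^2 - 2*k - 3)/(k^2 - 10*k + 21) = (k + 1)/(k - 7)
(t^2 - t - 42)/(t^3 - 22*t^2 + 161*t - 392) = (t + 6)/(t^2 - 15*t + 56)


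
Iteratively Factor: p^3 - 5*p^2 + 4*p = (p - 1)*(p^2 - 4*p) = (p - 4)*(p - 1)*(p)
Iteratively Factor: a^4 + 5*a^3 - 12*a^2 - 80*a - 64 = (a + 4)*(a^3 + a^2 - 16*a - 16) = (a - 4)*(a + 4)*(a^2 + 5*a + 4) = (a - 4)*(a + 4)^2*(a + 1)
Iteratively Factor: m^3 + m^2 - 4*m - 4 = (m + 2)*(m^2 - m - 2) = (m + 1)*(m + 2)*(m - 2)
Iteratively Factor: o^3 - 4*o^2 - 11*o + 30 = (o - 5)*(o^2 + o - 6) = (o - 5)*(o + 3)*(o - 2)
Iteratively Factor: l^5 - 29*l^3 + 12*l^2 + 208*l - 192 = (l - 4)*(l^4 + 4*l^3 - 13*l^2 - 40*l + 48) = (l - 4)*(l + 4)*(l^3 - 13*l + 12) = (l - 4)*(l + 4)^2*(l^2 - 4*l + 3) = (l - 4)*(l - 1)*(l + 4)^2*(l - 3)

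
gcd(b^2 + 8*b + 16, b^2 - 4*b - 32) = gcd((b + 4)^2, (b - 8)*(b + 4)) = b + 4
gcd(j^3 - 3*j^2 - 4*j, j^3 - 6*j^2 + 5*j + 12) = j^2 - 3*j - 4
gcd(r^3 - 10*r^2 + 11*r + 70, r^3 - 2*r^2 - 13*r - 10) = r^2 - 3*r - 10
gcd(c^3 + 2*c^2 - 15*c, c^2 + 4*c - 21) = c - 3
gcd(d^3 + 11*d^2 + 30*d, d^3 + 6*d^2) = d^2 + 6*d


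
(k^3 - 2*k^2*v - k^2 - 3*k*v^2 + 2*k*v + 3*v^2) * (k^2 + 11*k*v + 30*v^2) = k^5 + 9*k^4*v - k^4 + 5*k^3*v^2 - 9*k^3*v - 93*k^2*v^3 - 5*k^2*v^2 - 90*k*v^4 + 93*k*v^3 + 90*v^4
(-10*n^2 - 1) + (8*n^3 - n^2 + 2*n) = 8*n^3 - 11*n^2 + 2*n - 1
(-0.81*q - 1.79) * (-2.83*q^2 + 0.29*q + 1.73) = 2.2923*q^3 + 4.8308*q^2 - 1.9204*q - 3.0967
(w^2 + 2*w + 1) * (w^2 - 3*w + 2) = w^4 - w^3 - 3*w^2 + w + 2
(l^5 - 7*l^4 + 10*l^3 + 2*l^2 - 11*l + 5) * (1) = l^5 - 7*l^4 + 10*l^3 + 2*l^2 - 11*l + 5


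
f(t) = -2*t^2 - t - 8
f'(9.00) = -37.00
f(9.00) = -179.00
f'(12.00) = -49.00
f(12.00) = -308.00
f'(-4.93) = 18.72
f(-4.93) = -51.68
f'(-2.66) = 9.64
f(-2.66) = -19.49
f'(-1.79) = 6.16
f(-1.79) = -12.62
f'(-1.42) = 4.68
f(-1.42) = -10.61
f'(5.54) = -23.16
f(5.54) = -74.92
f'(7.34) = -30.36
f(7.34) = -123.09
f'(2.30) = -10.20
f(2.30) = -20.88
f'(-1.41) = 4.64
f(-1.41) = -10.57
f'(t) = -4*t - 1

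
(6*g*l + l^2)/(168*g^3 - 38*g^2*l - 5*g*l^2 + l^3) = l/(28*g^2 - 11*g*l + l^2)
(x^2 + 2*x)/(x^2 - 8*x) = (x + 2)/(x - 8)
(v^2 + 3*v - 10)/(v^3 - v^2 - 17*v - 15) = (-v^2 - 3*v + 10)/(-v^3 + v^2 + 17*v + 15)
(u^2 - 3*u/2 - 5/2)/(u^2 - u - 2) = (u - 5/2)/(u - 2)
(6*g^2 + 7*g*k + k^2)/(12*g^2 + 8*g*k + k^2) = (g + k)/(2*g + k)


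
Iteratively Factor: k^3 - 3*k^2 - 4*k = (k)*(k^2 - 3*k - 4) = k*(k - 4)*(k + 1)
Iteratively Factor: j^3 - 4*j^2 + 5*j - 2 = (j - 1)*(j^2 - 3*j + 2) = (j - 2)*(j - 1)*(j - 1)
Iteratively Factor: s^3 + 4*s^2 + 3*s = (s + 1)*(s^2 + 3*s) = (s + 1)*(s + 3)*(s)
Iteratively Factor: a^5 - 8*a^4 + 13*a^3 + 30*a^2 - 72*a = (a - 3)*(a^4 - 5*a^3 - 2*a^2 + 24*a) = (a - 3)*(a + 2)*(a^3 - 7*a^2 + 12*a) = a*(a - 3)*(a + 2)*(a^2 - 7*a + 12) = a*(a - 3)^2*(a + 2)*(a - 4)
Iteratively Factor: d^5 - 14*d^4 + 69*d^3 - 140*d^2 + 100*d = (d - 5)*(d^4 - 9*d^3 + 24*d^2 - 20*d) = (d - 5)*(d - 2)*(d^3 - 7*d^2 + 10*d) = (d - 5)^2*(d - 2)*(d^2 - 2*d) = (d - 5)^2*(d - 2)^2*(d)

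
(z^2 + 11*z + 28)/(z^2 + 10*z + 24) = (z + 7)/(z + 6)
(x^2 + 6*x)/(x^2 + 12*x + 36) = x/(x + 6)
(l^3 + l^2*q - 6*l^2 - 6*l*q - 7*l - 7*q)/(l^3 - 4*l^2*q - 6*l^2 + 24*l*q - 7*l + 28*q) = (-l - q)/(-l + 4*q)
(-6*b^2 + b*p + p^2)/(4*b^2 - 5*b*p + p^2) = (-6*b^2 + b*p + p^2)/(4*b^2 - 5*b*p + p^2)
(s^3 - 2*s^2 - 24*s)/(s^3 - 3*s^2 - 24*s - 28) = s*(-s^2 + 2*s + 24)/(-s^3 + 3*s^2 + 24*s + 28)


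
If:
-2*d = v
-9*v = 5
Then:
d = 5/18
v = -5/9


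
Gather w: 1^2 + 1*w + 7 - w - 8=0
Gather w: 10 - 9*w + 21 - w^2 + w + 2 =-w^2 - 8*w + 33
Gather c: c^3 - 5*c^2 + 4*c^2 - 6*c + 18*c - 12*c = c^3 - c^2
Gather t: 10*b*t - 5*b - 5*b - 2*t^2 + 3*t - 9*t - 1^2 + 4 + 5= -10*b - 2*t^2 + t*(10*b - 6) + 8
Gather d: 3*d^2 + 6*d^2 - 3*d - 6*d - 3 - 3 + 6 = 9*d^2 - 9*d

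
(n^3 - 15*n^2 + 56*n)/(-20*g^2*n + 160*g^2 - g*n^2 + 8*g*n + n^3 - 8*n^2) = n*(7 - n)/(20*g^2 + g*n - n^2)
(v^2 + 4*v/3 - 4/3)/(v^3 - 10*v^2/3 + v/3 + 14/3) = (3*v^2 + 4*v - 4)/(3*v^3 - 10*v^2 + v + 14)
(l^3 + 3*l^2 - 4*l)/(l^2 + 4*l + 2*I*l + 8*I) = l*(l - 1)/(l + 2*I)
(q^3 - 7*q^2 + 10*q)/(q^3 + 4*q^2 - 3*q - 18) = q*(q - 5)/(q^2 + 6*q + 9)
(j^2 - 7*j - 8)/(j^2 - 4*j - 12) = (-j^2 + 7*j + 8)/(-j^2 + 4*j + 12)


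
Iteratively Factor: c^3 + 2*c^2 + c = (c + 1)*(c^2 + c) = (c + 1)^2*(c)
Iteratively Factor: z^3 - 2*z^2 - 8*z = (z - 4)*(z^2 + 2*z) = z*(z - 4)*(z + 2)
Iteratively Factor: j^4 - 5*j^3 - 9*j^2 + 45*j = (j - 3)*(j^3 - 2*j^2 - 15*j) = (j - 3)*(j + 3)*(j^2 - 5*j) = (j - 5)*(j - 3)*(j + 3)*(j)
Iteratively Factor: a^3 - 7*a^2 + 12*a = (a - 3)*(a^2 - 4*a) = (a - 4)*(a - 3)*(a)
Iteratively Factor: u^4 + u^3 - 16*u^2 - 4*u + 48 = (u - 2)*(u^3 + 3*u^2 - 10*u - 24) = (u - 2)*(u + 2)*(u^2 + u - 12) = (u - 2)*(u + 2)*(u + 4)*(u - 3)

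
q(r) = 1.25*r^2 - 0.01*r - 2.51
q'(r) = 2.5*r - 0.01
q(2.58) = 5.78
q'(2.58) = 6.44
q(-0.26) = -2.42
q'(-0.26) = -0.66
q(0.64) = -2.00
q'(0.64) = 1.59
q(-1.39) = -0.08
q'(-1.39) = -3.48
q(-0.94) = -1.40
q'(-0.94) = -2.36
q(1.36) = -0.21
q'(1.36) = 3.39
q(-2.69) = 6.56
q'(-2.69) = -6.74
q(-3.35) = 11.55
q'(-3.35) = -8.38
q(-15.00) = 278.89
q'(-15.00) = -37.51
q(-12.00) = 177.61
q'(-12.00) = -30.01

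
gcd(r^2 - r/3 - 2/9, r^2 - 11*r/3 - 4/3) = r + 1/3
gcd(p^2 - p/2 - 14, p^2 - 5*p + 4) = p - 4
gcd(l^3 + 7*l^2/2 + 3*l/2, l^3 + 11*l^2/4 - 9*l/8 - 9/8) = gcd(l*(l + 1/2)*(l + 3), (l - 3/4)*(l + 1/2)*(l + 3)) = l^2 + 7*l/2 + 3/2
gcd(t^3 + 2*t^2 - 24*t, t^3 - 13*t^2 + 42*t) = t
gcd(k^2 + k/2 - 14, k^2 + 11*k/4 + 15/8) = 1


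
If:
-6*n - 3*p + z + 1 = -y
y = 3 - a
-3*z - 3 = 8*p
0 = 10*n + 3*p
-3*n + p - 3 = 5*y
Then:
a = 1917/523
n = 27/523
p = -90/523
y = -348/523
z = -283/523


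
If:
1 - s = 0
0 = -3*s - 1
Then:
No Solution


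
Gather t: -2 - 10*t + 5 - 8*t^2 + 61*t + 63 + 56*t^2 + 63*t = 48*t^2 + 114*t + 66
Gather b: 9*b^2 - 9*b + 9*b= 9*b^2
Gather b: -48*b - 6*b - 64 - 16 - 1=-54*b - 81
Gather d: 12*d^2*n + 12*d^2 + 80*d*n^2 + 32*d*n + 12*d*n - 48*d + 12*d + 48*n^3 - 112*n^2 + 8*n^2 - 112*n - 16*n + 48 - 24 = d^2*(12*n + 12) + d*(80*n^2 + 44*n - 36) + 48*n^3 - 104*n^2 - 128*n + 24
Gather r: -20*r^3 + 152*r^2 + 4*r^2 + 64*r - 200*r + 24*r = -20*r^3 + 156*r^2 - 112*r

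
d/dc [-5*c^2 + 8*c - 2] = 8 - 10*c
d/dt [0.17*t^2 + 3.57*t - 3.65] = 0.34*t + 3.57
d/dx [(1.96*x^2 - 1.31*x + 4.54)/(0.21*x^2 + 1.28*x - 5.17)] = (2.7839*x^2 - 22.1732*x + 0.9615)/(0.0441*x^4 + 0.5376*x^3 - 0.533*x^2 - 13.2352*x + 26.7289)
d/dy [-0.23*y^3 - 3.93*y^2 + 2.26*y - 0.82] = -0.69*y^2 - 7.86*y + 2.26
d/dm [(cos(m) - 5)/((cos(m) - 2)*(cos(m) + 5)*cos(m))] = 2*(cos(m)^3 - 6*cos(m)^2 - 15*cos(m) + 25)*sin(m)/((cos(m) - 2)^2*(cos(m) + 5)^2*cos(m)^2)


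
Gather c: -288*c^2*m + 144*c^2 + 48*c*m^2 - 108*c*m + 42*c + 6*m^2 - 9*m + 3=c^2*(144 - 288*m) + c*(48*m^2 - 108*m + 42) + 6*m^2 - 9*m + 3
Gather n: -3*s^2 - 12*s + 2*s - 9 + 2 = -3*s^2 - 10*s - 7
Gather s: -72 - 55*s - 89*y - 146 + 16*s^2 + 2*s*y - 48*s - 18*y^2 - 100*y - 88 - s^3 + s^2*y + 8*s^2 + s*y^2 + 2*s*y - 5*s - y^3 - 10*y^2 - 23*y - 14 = -s^3 + s^2*(y + 24) + s*(y^2 + 4*y - 108) - y^3 - 28*y^2 - 212*y - 320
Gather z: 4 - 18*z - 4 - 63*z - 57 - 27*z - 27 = -108*z - 84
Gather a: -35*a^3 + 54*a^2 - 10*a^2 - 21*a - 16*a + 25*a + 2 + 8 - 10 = -35*a^3 + 44*a^2 - 12*a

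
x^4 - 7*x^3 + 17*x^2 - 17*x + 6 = (x - 3)*(x - 2)*(x - 1)^2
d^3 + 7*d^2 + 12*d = d*(d + 3)*(d + 4)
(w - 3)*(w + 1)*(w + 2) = w^3 - 7*w - 6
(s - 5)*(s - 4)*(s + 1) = s^3 - 8*s^2 + 11*s + 20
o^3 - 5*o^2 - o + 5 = (o - 5)*(o - 1)*(o + 1)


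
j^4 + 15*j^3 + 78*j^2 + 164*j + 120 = (j + 2)^2*(j + 5)*(j + 6)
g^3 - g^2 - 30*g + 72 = (g - 4)*(g - 3)*(g + 6)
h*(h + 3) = h^2 + 3*h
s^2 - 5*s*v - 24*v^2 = (s - 8*v)*(s + 3*v)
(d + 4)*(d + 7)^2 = d^3 + 18*d^2 + 105*d + 196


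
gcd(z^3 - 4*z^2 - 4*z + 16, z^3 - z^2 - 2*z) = z - 2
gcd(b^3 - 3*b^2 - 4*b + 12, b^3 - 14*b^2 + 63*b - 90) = b - 3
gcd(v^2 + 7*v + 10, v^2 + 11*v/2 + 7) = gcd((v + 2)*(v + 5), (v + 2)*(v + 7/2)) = v + 2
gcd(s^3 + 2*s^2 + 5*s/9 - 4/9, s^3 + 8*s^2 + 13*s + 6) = s + 1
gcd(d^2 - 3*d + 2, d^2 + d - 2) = d - 1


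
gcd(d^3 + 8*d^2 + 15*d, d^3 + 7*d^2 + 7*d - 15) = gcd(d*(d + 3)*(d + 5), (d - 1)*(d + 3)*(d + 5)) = d^2 + 8*d + 15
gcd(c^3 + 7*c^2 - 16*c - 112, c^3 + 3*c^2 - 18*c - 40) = c - 4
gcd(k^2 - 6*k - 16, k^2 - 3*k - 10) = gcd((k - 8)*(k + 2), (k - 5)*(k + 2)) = k + 2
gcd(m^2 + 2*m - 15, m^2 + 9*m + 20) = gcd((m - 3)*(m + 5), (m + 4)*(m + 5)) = m + 5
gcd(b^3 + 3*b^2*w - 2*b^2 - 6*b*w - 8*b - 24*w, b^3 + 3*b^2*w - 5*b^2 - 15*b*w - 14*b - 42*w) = b^2 + 3*b*w + 2*b + 6*w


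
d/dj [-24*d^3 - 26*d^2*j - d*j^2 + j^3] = -26*d^2 - 2*d*j + 3*j^2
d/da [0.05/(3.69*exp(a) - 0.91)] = -0.1845*exp(a)/(3.69*exp(a) - 0.91)^2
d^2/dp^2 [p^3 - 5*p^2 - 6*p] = 6*p - 10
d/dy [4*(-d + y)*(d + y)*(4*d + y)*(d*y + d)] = 4*d*(-4*d^3 - 2*d^2*y - d^2 + 12*d*y^2 + 8*d*y + 4*y^3 + 3*y^2)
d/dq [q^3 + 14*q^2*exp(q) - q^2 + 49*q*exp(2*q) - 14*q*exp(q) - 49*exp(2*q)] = 14*q^2*exp(q) + 3*q^2 + 98*q*exp(2*q) + 14*q*exp(q) - 2*q - 49*exp(2*q) - 14*exp(q)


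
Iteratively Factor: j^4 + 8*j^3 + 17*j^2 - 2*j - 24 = (j - 1)*(j^3 + 9*j^2 + 26*j + 24) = (j - 1)*(j + 4)*(j^2 + 5*j + 6) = (j - 1)*(j + 2)*(j + 4)*(j + 3)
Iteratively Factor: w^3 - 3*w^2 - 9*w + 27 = (w - 3)*(w^2 - 9) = (w - 3)*(w + 3)*(w - 3)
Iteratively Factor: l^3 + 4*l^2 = (l)*(l^2 + 4*l) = l*(l + 4)*(l)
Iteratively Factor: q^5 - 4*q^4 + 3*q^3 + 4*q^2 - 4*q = (q - 1)*(q^4 - 3*q^3 + 4*q) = (q - 2)*(q - 1)*(q^3 - q^2 - 2*q) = (q - 2)*(q - 1)*(q + 1)*(q^2 - 2*q) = q*(q - 2)*(q - 1)*(q + 1)*(q - 2)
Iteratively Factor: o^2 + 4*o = (o + 4)*(o)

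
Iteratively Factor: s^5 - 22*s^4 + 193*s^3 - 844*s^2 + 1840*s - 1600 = (s - 4)*(s^4 - 18*s^3 + 121*s^2 - 360*s + 400) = (s - 4)^2*(s^3 - 14*s^2 + 65*s - 100) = (s - 5)*(s - 4)^2*(s^2 - 9*s + 20) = (s - 5)*(s - 4)^3*(s - 5)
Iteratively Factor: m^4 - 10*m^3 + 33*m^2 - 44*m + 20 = (m - 2)*(m^3 - 8*m^2 + 17*m - 10) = (m - 5)*(m - 2)*(m^2 - 3*m + 2) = (m - 5)*(m - 2)*(m - 1)*(m - 2)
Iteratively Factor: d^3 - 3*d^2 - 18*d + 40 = (d - 2)*(d^2 - d - 20) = (d - 2)*(d + 4)*(d - 5)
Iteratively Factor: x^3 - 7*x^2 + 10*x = (x - 5)*(x^2 - 2*x) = (x - 5)*(x - 2)*(x)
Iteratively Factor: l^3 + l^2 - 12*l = (l + 4)*(l^2 - 3*l) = (l - 3)*(l + 4)*(l)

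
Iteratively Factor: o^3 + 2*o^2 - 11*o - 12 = (o - 3)*(o^2 + 5*o + 4) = (o - 3)*(o + 1)*(o + 4)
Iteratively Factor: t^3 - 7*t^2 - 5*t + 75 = (t + 3)*(t^2 - 10*t + 25) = (t - 5)*(t + 3)*(t - 5)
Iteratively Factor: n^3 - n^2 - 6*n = (n + 2)*(n^2 - 3*n) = n*(n + 2)*(n - 3)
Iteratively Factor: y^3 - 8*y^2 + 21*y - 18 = (y - 3)*(y^2 - 5*y + 6) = (y - 3)*(y - 2)*(y - 3)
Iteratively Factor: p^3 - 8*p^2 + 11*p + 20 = (p - 5)*(p^2 - 3*p - 4) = (p - 5)*(p + 1)*(p - 4)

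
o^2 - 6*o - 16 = (o - 8)*(o + 2)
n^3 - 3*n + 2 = (n - 1)^2*(n + 2)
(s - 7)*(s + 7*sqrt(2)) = s^2 - 7*s + 7*sqrt(2)*s - 49*sqrt(2)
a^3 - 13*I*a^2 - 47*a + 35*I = (a - 7*I)*(a - 5*I)*(a - I)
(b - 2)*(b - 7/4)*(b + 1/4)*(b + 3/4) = b^4 - 11*b^3/4 - b^2/16 + 179*b/64 + 21/32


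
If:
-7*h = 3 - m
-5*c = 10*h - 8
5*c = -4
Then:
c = -4/5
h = 6/5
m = 57/5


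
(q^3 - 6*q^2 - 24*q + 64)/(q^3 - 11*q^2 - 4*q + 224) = (q - 2)/(q - 7)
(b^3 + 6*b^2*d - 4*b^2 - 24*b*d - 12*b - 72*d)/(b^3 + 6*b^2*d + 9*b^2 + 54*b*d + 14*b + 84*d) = (b - 6)/(b + 7)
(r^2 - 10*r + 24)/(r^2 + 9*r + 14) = (r^2 - 10*r + 24)/(r^2 + 9*r + 14)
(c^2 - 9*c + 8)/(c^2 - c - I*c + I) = (c - 8)/(c - I)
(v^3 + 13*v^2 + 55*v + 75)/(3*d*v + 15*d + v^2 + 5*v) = (v^2 + 8*v + 15)/(3*d + v)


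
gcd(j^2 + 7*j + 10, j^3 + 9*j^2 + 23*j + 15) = j + 5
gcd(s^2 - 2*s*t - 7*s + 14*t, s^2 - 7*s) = s - 7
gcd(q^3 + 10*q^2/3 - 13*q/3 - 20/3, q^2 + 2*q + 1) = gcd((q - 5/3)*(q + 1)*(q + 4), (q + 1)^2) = q + 1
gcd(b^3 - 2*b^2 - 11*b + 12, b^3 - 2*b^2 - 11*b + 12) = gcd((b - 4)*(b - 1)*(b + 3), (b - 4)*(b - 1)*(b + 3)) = b^3 - 2*b^2 - 11*b + 12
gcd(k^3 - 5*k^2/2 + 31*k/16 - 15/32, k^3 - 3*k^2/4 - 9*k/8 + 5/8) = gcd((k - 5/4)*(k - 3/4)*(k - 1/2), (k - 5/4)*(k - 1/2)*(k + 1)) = k^2 - 7*k/4 + 5/8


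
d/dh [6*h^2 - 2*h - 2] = 12*h - 2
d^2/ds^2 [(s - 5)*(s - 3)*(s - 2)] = 6*s - 20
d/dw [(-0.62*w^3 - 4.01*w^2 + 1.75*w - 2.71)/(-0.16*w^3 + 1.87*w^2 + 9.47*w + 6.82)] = (-1.801*w^4 - 11.1828*w^3 - 55.2332*w^2 - 44.561*w + 37.5987)/(0.0256*w^6 - 0.5984*w^5 + 0.4665*w^4 + 33.2354*w^3 + 115.1877*w^2 + 129.1708*w + 46.5124)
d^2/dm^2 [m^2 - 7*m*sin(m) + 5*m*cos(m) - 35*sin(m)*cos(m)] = 7*m*sin(m) - 5*m*cos(m) - 10*sin(m) + 70*sin(2*m) - 14*cos(m) + 2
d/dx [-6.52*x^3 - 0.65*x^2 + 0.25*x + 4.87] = -19.56*x^2 - 1.3*x + 0.25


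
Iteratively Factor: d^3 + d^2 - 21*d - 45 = (d + 3)*(d^2 - 2*d - 15) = (d - 5)*(d + 3)*(d + 3)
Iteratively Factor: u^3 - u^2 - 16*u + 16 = (u + 4)*(u^2 - 5*u + 4) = (u - 1)*(u + 4)*(u - 4)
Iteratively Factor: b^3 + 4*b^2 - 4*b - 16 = (b - 2)*(b^2 + 6*b + 8) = (b - 2)*(b + 2)*(b + 4)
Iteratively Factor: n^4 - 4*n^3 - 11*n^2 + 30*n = (n - 5)*(n^3 + n^2 - 6*n) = (n - 5)*(n - 2)*(n^2 + 3*n) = n*(n - 5)*(n - 2)*(n + 3)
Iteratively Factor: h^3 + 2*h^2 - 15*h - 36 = (h - 4)*(h^2 + 6*h + 9) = (h - 4)*(h + 3)*(h + 3)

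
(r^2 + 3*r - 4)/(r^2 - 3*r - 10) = (-r^2 - 3*r + 4)/(-r^2 + 3*r + 10)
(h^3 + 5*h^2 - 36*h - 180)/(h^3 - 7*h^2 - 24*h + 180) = (h + 6)/(h - 6)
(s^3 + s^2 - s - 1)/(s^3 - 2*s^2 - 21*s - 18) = (s^2 - 1)/(s^2 - 3*s - 18)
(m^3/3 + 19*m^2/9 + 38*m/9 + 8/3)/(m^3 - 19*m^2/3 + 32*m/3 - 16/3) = (3*m^3 + 19*m^2 + 38*m + 24)/(3*(3*m^3 - 19*m^2 + 32*m - 16))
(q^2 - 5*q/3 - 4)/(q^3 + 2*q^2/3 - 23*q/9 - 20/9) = 3*(q - 3)/(3*q^2 - 2*q - 5)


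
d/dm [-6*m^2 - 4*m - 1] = -12*m - 4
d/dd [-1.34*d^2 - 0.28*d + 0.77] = -2.68*d - 0.28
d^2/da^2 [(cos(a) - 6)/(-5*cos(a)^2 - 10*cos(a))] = (-8*(cos(a) - 6)*(cos(a) + 1)^2*sin(a)^2 + (cos(a) + 2)^2*cos(a)^3 + (cos(a) + 2)*(12*cos(a) + 9*cos(2*a) - 2*cos(3*a) + 1)*cos(a))/(5*(cos(a) + 2)^3*cos(a)^3)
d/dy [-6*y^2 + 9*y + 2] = 9 - 12*y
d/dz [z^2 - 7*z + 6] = 2*z - 7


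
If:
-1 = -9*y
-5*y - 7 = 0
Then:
No Solution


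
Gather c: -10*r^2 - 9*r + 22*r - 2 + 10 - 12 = -10*r^2 + 13*r - 4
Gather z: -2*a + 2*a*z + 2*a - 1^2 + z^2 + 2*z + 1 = z^2 + z*(2*a + 2)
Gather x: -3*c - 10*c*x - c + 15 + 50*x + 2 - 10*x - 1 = -4*c + x*(40 - 10*c) + 16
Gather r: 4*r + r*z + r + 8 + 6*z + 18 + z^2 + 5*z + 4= r*(z + 5) + z^2 + 11*z + 30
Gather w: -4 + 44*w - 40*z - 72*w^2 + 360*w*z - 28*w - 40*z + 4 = -72*w^2 + w*(360*z + 16) - 80*z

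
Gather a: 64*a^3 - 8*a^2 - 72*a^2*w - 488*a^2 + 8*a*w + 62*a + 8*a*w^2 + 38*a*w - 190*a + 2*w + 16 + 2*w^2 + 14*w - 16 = 64*a^3 + a^2*(-72*w - 496) + a*(8*w^2 + 46*w - 128) + 2*w^2 + 16*w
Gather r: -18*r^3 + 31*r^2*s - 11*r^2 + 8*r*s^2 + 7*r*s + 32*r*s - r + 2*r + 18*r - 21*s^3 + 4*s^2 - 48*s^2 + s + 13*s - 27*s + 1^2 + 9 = -18*r^3 + r^2*(31*s - 11) + r*(8*s^2 + 39*s + 19) - 21*s^3 - 44*s^2 - 13*s + 10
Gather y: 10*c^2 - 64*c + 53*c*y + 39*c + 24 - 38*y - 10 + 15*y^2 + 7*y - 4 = 10*c^2 - 25*c + 15*y^2 + y*(53*c - 31) + 10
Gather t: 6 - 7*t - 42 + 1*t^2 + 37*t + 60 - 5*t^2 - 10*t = -4*t^2 + 20*t + 24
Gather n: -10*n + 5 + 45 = 50 - 10*n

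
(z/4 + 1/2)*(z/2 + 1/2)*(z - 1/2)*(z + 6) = z^4/8 + 17*z^3/16 + 31*z^2/16 + z/4 - 3/4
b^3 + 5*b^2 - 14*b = b*(b - 2)*(b + 7)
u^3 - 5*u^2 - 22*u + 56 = (u - 7)*(u - 2)*(u + 4)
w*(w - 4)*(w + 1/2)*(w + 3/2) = w^4 - 2*w^3 - 29*w^2/4 - 3*w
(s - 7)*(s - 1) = s^2 - 8*s + 7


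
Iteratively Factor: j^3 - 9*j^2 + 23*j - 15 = (j - 5)*(j^2 - 4*j + 3) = (j - 5)*(j - 3)*(j - 1)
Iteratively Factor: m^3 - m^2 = (m - 1)*(m^2) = m*(m - 1)*(m)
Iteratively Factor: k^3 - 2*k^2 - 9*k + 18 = (k - 2)*(k^2 - 9) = (k - 3)*(k - 2)*(k + 3)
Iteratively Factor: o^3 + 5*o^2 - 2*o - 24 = (o + 3)*(o^2 + 2*o - 8) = (o + 3)*(o + 4)*(o - 2)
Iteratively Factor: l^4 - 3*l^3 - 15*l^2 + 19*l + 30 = (l - 5)*(l^3 + 2*l^2 - 5*l - 6) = (l - 5)*(l + 3)*(l^2 - l - 2) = (l - 5)*(l + 1)*(l + 3)*(l - 2)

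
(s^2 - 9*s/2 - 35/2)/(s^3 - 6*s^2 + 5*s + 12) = (2*s^2 - 9*s - 35)/(2*(s^3 - 6*s^2 + 5*s + 12))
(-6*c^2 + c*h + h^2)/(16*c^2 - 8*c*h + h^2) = (-6*c^2 + c*h + h^2)/(16*c^2 - 8*c*h + h^2)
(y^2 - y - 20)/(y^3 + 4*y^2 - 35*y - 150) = (y^2 - y - 20)/(y^3 + 4*y^2 - 35*y - 150)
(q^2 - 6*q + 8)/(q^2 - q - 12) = (q - 2)/(q + 3)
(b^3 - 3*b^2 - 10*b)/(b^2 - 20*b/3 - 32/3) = 3*b*(-b^2 + 3*b + 10)/(-3*b^2 + 20*b + 32)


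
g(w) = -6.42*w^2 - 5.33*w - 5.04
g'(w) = -12.84*w - 5.33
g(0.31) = -7.31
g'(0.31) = -9.31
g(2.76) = -68.66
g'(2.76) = -40.77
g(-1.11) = -7.03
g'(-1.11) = 8.92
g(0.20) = -6.36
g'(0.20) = -7.90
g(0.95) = -15.90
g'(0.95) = -17.53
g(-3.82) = -78.36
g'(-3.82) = 43.72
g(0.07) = -5.44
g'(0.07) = -6.23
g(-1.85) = -17.15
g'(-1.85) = 18.42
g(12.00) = -993.48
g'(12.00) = -159.41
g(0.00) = -5.04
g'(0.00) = -5.33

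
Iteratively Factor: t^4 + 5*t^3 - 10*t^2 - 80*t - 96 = (t + 3)*(t^3 + 2*t^2 - 16*t - 32) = (t + 3)*(t + 4)*(t^2 - 2*t - 8) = (t + 2)*(t + 3)*(t + 4)*(t - 4)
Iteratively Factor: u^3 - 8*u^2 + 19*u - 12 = (u - 3)*(u^2 - 5*u + 4) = (u - 3)*(u - 1)*(u - 4)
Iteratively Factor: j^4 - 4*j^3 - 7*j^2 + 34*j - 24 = (j + 3)*(j^3 - 7*j^2 + 14*j - 8) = (j - 1)*(j + 3)*(j^2 - 6*j + 8) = (j - 2)*(j - 1)*(j + 3)*(j - 4)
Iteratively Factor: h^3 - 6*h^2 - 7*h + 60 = (h - 5)*(h^2 - h - 12) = (h - 5)*(h - 4)*(h + 3)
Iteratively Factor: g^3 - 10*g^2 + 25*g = (g)*(g^2 - 10*g + 25) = g*(g - 5)*(g - 5)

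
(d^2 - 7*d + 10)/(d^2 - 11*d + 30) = (d - 2)/(d - 6)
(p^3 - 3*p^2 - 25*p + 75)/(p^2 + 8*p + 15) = (p^2 - 8*p + 15)/(p + 3)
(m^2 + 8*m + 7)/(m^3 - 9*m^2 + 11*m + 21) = (m + 7)/(m^2 - 10*m + 21)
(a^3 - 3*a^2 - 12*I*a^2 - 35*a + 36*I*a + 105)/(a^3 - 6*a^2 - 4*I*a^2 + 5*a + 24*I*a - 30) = (a^2 - a*(3 + 7*I) + 21*I)/(a^2 + a*(-6 + I) - 6*I)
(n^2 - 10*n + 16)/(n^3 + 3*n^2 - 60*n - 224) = (n - 2)/(n^2 + 11*n + 28)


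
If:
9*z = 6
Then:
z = 2/3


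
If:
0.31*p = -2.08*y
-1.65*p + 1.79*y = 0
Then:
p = 0.00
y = 0.00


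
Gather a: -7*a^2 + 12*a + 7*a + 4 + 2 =-7*a^2 + 19*a + 6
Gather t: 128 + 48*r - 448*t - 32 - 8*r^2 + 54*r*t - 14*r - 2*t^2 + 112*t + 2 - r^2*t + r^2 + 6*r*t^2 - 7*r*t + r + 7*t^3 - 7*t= -7*r^2 + 35*r + 7*t^3 + t^2*(6*r - 2) + t*(-r^2 + 47*r - 343) + 98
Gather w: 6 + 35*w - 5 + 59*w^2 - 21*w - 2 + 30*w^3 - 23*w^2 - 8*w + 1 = 30*w^3 + 36*w^2 + 6*w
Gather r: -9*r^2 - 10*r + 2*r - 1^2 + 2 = -9*r^2 - 8*r + 1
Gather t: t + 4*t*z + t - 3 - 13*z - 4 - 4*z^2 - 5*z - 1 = t*(4*z + 2) - 4*z^2 - 18*z - 8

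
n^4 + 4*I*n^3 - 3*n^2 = n^2*(n + I)*(n + 3*I)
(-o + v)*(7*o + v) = -7*o^2 + 6*o*v + v^2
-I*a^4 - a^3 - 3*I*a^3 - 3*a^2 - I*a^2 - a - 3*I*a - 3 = (a + 3)*(a - I)^2*(-I*a + 1)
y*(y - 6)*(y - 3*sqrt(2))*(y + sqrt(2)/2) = y^4 - 6*y^3 - 5*sqrt(2)*y^3/2 - 3*y^2 + 15*sqrt(2)*y^2 + 18*y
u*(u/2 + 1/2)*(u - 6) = u^3/2 - 5*u^2/2 - 3*u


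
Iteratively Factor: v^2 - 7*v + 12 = (v - 3)*(v - 4)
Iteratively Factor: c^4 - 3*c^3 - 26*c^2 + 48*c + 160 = (c + 2)*(c^3 - 5*c^2 - 16*c + 80) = (c - 4)*(c + 2)*(c^2 - c - 20) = (c - 5)*(c - 4)*(c + 2)*(c + 4)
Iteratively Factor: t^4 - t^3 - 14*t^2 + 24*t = (t)*(t^3 - t^2 - 14*t + 24) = t*(t + 4)*(t^2 - 5*t + 6) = t*(t - 3)*(t + 4)*(t - 2)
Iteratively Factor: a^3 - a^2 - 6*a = (a - 3)*(a^2 + 2*a) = a*(a - 3)*(a + 2)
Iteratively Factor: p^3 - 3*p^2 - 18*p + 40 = (p - 5)*(p^2 + 2*p - 8) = (p - 5)*(p - 2)*(p + 4)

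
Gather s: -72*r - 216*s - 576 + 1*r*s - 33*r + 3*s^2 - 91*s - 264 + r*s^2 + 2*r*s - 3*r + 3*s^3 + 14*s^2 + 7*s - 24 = -108*r + 3*s^3 + s^2*(r + 17) + s*(3*r - 300) - 864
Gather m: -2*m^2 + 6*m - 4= -2*m^2 + 6*m - 4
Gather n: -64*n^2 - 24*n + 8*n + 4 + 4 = -64*n^2 - 16*n + 8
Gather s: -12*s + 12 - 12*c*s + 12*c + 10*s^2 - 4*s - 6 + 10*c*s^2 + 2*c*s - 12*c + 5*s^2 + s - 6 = s^2*(10*c + 15) + s*(-10*c - 15)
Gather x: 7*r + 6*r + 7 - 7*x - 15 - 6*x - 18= 13*r - 13*x - 26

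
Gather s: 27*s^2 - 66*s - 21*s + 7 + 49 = 27*s^2 - 87*s + 56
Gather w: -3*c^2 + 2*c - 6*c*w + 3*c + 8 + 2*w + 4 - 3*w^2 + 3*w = -3*c^2 + 5*c - 3*w^2 + w*(5 - 6*c) + 12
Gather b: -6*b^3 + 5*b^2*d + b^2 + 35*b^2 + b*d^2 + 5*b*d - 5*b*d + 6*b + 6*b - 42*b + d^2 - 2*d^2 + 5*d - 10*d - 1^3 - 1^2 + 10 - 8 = -6*b^3 + b^2*(5*d + 36) + b*(d^2 - 30) - d^2 - 5*d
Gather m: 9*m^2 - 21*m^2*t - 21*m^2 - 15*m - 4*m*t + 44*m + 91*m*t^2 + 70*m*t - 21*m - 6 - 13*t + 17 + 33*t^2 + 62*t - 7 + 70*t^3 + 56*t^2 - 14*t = m^2*(-21*t - 12) + m*(91*t^2 + 66*t + 8) + 70*t^3 + 89*t^2 + 35*t + 4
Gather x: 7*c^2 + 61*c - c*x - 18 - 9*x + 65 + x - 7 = 7*c^2 + 61*c + x*(-c - 8) + 40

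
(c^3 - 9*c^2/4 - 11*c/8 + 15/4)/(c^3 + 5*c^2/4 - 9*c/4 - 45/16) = 2*(c - 2)/(2*c + 3)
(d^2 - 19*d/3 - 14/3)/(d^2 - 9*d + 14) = (d + 2/3)/(d - 2)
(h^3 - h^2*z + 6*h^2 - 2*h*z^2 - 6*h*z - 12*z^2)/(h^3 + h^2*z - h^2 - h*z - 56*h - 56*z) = (h^2 - 2*h*z + 6*h - 12*z)/(h^2 - h - 56)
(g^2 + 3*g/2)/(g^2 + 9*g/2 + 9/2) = g/(g + 3)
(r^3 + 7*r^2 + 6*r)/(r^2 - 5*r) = (r^2 + 7*r + 6)/(r - 5)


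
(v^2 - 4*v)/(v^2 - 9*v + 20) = v/(v - 5)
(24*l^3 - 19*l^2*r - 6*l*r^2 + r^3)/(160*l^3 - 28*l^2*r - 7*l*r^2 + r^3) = (-3*l^2 + 2*l*r + r^2)/(-20*l^2 + l*r + r^2)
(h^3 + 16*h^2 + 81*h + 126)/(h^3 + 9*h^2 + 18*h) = (h + 7)/h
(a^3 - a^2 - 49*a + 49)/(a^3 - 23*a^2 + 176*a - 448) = (a^2 + 6*a - 7)/(a^2 - 16*a + 64)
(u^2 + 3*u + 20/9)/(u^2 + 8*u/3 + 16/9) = (3*u + 5)/(3*u + 4)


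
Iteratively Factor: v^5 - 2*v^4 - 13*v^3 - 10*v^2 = (v + 2)*(v^4 - 4*v^3 - 5*v^2) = v*(v + 2)*(v^3 - 4*v^2 - 5*v) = v*(v + 1)*(v + 2)*(v^2 - 5*v) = v^2*(v + 1)*(v + 2)*(v - 5)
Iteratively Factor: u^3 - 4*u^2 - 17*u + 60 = (u - 5)*(u^2 + u - 12) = (u - 5)*(u + 4)*(u - 3)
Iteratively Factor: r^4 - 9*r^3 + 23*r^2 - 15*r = (r - 3)*(r^3 - 6*r^2 + 5*r) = r*(r - 3)*(r^2 - 6*r + 5) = r*(r - 5)*(r - 3)*(r - 1)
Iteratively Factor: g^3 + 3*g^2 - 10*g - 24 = (g - 3)*(g^2 + 6*g + 8) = (g - 3)*(g + 2)*(g + 4)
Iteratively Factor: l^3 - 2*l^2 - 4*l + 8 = (l - 2)*(l^2 - 4) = (l - 2)^2*(l + 2)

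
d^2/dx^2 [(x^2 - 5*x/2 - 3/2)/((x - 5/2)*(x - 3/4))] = 192*(4*x^3 - 54*x^2 + 153*x - 132)/(512*x^6 - 4992*x^5 + 19104*x^4 - 36296*x^3 + 35820*x^2 - 17550*x + 3375)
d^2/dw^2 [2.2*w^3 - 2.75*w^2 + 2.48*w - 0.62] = 13.2*w - 5.5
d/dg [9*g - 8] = 9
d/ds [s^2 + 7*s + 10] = 2*s + 7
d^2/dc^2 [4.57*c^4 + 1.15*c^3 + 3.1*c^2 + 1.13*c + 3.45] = 54.84*c^2 + 6.9*c + 6.2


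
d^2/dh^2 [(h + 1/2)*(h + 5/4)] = 2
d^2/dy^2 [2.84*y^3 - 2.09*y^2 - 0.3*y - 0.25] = 17.04*y - 4.18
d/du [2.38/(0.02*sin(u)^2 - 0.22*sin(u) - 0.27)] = (0.5236 - 0.0952*sin(u))*cos(u)/(-0.02*sin(u)^2 + 0.22*sin(u) + 0.27)^2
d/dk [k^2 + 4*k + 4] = 2*k + 4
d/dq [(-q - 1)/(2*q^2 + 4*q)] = (-q*(q + 2)/2 + (q + 1)^2)/(q^2*(q + 2)^2)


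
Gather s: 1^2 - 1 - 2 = -2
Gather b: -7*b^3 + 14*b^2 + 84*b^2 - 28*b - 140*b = -7*b^3 + 98*b^2 - 168*b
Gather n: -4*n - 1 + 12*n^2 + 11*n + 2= 12*n^2 + 7*n + 1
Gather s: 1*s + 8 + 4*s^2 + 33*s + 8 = 4*s^2 + 34*s + 16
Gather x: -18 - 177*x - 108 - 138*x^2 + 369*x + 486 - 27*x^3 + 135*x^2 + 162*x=-27*x^3 - 3*x^2 + 354*x + 360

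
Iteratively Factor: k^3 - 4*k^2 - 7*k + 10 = (k + 2)*(k^2 - 6*k + 5) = (k - 5)*(k + 2)*(k - 1)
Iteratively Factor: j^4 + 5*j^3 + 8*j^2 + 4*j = (j + 2)*(j^3 + 3*j^2 + 2*j) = j*(j + 2)*(j^2 + 3*j + 2) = j*(j + 1)*(j + 2)*(j + 2)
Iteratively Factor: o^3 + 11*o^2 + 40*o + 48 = (o + 3)*(o^2 + 8*o + 16) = (o + 3)*(o + 4)*(o + 4)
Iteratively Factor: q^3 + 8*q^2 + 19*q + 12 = (q + 1)*(q^2 + 7*q + 12) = (q + 1)*(q + 4)*(q + 3)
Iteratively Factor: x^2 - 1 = (x + 1)*(x - 1)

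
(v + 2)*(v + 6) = v^2 + 8*v + 12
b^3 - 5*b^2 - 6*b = b*(b - 6)*(b + 1)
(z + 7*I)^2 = z^2 + 14*I*z - 49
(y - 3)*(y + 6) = y^2 + 3*y - 18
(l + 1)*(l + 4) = l^2 + 5*l + 4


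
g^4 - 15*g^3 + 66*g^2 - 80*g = g*(g - 8)*(g - 5)*(g - 2)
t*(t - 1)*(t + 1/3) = t^3 - 2*t^2/3 - t/3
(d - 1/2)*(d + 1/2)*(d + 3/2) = d^3 + 3*d^2/2 - d/4 - 3/8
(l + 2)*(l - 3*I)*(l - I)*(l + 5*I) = l^4 + 2*l^3 + I*l^3 + 17*l^2 + 2*I*l^2 + 34*l - 15*I*l - 30*I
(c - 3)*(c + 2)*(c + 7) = c^3 + 6*c^2 - 13*c - 42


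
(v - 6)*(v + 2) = v^2 - 4*v - 12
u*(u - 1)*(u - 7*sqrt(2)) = u^3 - 7*sqrt(2)*u^2 - u^2 + 7*sqrt(2)*u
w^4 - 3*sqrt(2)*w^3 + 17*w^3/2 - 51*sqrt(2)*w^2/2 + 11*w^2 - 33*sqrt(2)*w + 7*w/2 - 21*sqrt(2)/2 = (w + 1/2)*(w + 1)*(w + 7)*(w - 3*sqrt(2))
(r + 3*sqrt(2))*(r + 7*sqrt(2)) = r^2 + 10*sqrt(2)*r + 42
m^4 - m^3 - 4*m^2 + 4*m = m*(m - 2)*(m - 1)*(m + 2)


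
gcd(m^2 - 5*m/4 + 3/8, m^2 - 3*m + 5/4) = m - 1/2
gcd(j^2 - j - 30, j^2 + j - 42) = j - 6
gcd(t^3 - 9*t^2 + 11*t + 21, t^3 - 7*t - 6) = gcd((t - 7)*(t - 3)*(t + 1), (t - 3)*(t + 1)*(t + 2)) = t^2 - 2*t - 3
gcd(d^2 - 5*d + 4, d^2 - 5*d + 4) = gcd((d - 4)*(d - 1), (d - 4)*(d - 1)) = d^2 - 5*d + 4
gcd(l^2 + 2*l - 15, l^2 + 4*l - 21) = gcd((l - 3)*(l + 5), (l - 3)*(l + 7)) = l - 3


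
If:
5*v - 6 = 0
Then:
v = 6/5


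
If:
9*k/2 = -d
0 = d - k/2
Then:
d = 0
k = 0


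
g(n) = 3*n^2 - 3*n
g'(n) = 6*n - 3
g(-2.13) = 20.00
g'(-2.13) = -15.78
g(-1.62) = 12.73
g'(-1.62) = -12.72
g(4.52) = 47.73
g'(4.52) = 24.12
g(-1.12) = 7.12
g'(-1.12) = -9.72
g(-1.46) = 10.77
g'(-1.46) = -11.76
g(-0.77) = 4.09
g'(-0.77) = -7.62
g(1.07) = 0.22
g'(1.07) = 3.42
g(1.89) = 5.05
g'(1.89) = 8.34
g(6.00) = 90.00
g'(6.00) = 33.00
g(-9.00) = 270.00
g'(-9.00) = -57.00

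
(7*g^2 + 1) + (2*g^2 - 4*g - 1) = 9*g^2 - 4*g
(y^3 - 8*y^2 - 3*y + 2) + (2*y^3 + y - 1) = 3*y^3 - 8*y^2 - 2*y + 1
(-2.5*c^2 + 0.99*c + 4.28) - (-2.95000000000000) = -2.5*c^2 + 0.99*c + 7.23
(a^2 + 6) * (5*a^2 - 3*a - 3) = 5*a^4 - 3*a^3 + 27*a^2 - 18*a - 18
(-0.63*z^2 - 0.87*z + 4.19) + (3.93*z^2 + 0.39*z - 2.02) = 3.3*z^2 - 0.48*z + 2.17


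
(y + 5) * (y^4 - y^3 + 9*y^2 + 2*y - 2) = y^5 + 4*y^4 + 4*y^3 + 47*y^2 + 8*y - 10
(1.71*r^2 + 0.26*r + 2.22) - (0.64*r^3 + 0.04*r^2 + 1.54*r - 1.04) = -0.64*r^3 + 1.67*r^2 - 1.28*r + 3.26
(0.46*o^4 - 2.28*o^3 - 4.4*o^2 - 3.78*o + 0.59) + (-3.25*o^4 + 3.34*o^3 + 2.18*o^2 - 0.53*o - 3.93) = -2.79*o^4 + 1.06*o^3 - 2.22*o^2 - 4.31*o - 3.34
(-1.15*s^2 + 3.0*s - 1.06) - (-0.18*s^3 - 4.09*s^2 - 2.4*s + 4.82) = 0.18*s^3 + 2.94*s^2 + 5.4*s - 5.88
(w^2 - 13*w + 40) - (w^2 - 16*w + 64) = 3*w - 24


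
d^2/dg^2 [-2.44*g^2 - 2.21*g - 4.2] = -4.88000000000000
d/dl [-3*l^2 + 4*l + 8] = 4 - 6*l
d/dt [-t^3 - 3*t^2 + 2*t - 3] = -3*t^2 - 6*t + 2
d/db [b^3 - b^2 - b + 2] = 3*b^2 - 2*b - 1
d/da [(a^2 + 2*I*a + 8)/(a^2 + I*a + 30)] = (-I*a^2 + 44*a + 52*I)/(a^4 + 2*I*a^3 + 59*a^2 + 60*I*a + 900)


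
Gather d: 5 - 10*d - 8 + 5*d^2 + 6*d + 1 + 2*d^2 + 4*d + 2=7*d^2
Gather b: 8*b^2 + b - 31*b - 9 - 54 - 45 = 8*b^2 - 30*b - 108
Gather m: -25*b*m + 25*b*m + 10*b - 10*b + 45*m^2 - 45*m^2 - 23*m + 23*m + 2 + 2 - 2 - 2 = 0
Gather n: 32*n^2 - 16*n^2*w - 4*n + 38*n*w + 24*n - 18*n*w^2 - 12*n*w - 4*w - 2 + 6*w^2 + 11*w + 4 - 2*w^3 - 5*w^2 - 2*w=n^2*(32 - 16*w) + n*(-18*w^2 + 26*w + 20) - 2*w^3 + w^2 + 5*w + 2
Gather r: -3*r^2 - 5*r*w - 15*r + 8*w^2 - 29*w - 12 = -3*r^2 + r*(-5*w - 15) + 8*w^2 - 29*w - 12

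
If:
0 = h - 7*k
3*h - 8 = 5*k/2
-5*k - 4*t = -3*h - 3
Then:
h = 112/37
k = 16/37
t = 367/148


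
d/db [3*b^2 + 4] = 6*b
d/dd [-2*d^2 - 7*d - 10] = -4*d - 7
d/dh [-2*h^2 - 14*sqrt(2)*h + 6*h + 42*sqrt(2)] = -4*h - 14*sqrt(2) + 6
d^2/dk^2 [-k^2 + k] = -2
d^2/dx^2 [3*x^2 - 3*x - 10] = 6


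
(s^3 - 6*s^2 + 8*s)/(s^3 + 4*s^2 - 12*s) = (s - 4)/(s + 6)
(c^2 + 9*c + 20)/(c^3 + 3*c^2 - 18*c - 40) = (c + 4)/(c^2 - 2*c - 8)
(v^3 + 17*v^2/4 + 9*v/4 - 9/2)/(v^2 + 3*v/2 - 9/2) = (4*v^2 + 5*v - 6)/(2*(2*v - 3))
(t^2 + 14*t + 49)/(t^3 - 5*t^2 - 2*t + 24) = (t^2 + 14*t + 49)/(t^3 - 5*t^2 - 2*t + 24)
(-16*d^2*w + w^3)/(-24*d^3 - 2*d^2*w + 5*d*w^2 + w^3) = w*(-4*d + w)/(-6*d^2 + d*w + w^2)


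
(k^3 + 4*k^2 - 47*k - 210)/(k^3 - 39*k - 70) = (k + 6)/(k + 2)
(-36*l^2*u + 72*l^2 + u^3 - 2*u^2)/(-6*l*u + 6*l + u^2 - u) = (6*l*u - 12*l + u^2 - 2*u)/(u - 1)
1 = 1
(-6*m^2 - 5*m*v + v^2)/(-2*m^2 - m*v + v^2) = (-6*m + v)/(-2*m + v)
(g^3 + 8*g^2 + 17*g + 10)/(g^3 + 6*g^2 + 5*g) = (g + 2)/g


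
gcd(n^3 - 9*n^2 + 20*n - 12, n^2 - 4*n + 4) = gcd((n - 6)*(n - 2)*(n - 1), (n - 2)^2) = n - 2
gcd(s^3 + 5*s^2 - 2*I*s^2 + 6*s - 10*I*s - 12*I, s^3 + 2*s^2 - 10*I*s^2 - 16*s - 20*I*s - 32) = s^2 + s*(2 - 2*I) - 4*I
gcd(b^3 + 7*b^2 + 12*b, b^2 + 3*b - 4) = b + 4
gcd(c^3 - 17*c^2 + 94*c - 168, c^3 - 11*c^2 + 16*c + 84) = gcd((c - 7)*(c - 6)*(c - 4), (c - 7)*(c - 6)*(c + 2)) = c^2 - 13*c + 42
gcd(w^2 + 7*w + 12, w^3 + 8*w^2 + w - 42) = w + 3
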